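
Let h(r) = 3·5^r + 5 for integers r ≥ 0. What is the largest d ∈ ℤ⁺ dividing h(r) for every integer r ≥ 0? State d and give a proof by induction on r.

Computing the first values: h(0) = 8 and h(1) = 20; gcd(8, 20) = 4, so d ≤ 4.
We prove 4 | 3·5^r + 5 for all r ≥ 0 by induction on r.
Base case (r = 0): h(0) = 8 = 4·(2), so 4 | h(0).
Suppose the result is true for r = i, i.e. 4 | h(i). Then
h(i+1) = 3·5^(i+1) + 5 = 5·(3·5^i + 5) - 20 = 5·h(i) - 20. The first term is divisible by 4 by the inductive hypothesis, and -20 is divisible by 4. Hence 4 | h(i+1).
Hence, by induction on r, the claim holds for every r ≥ 0.
Therefore the largest such d is 4.

d = 4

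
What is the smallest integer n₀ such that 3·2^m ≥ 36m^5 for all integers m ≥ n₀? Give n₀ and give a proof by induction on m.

At m = 27: 402653184 < 516560652, so the inequality fails and n₀ ≥ 28. We prove 3·2^m ≥ 36m^5 for all m ≥ 28.
Base step (m = 28): 3·2^m = 805306368 and 36m^5 = 619573248, so 805306368 ≥ 619573248.
Inductive step: suppose the statement holds for some i ≥ 28, so 3·2^i ≥ 36i^5.
Then 3·2^(i + 1) = 2·(3·2^i) ≥ 2·(36i^5).
Also, for i ≥ 28 we have 2·(36i^5) ≥ 36(i+1)^5, since 2 ≥ (1 + 1/i)^5 for all i ≥ 28.
Combining, 3·2^(i + 1) ≥ 36(i+1)^5.
By the principle of mathematical induction, the result holds for all m ≥ 28.
Hence the smallest such n₀ is 28.

n₀ = 28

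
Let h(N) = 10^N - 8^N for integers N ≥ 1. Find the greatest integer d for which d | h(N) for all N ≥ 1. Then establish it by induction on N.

Computing the first values: h(1) = 2 and h(2) = 36; gcd(2, 36) = 2, so d ≤ 2.
We prove 2 | 10^N - 8^N for all N ≥ 1 by induction on N.
When N = 1: h(1) = 2 = 2·(1), so 2 | h(1).
Suppose the result is true for N = m, i.e. 2 | h(m). Then
10^{m+1} − 8^{m+1} = 10·10^m − 8·8^m = 10·(10^m − 8^m) + (2)·8^m. The first term is divisible by 2 by the inductive hypothesis, and the second term (2)·8^m is divisible by 2 since 2 | 2. Hence 2 | h(m+1).
Hence, by induction on N, the claim holds for every N ≥ 1.
Therefore the largest such d is 2.

d = 2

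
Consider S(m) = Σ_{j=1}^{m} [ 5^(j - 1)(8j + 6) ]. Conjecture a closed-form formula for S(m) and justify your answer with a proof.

We claim S(m) = 5^m(2m + 1) - 1 for all m ≥ 1.
When m = 1: S(1) = 14, and the closed form gives 14. They agree.
For the inductive step, assume it holds for an arbitrary j ≥ 1, so S(j) = 5^j(2j + 1) - 1.
Then S(j+1) = S(j) + (5^j(8j + 14)) = (5^j(2j + 1) - 1) + (5^j(8j + 14)).
Simplifying, S(j+1) = 10·5^j·j + 15·5^j - 1 = 5^(j+1)(2(j+1) + 1) - 1,
which is the closed form with m = j+1.
By the principle of mathematical induction, the result holds for all m ≥ 1.

S(m) = 5^m(2m + 1) - 1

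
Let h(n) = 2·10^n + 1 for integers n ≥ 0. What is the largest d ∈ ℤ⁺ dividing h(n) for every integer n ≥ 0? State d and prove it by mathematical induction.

Computing the first values: h(0) = 3 and h(1) = 21; gcd(3, 21) = 3, so d ≤ 3.
We prove 3 | 2·10^n + 1 for all n ≥ 0 by induction on n.
Base case (n = 0): h(0) = 3 = 3·(1), so 3 | h(0).
Inductive step: suppose the statement holds for some j ≥ 0, i.e. 3 | h(j). Then
h(j+1) = 2·10^(j+1) + 1 = 10·(2·10^j + 1) - 9 = 10·h(j) - 9. The first term is divisible by 3 by the inductive hypothesis, and -9 is divisible by 3. Hence 3 | h(j+1).
By induction, the statement is established for all n ≥ 0.
Therefore the largest such d is 3.

d = 3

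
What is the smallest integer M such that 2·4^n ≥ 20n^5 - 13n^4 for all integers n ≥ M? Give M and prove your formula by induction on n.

At n = 9: 524288 < 1095687, so the inequality fails and M ≥ 10. We prove 2·4^n ≥ 20n^5 - 13n^4 for all n ≥ 10.
When n = 10: 2·4^n = 2097152 and 20n^5 - 13n^4 = 1870000, so 2097152 ≥ 1870000.
Inductive step: assume the claim holds for n = i, so 2·4^i ≥ 20i^5 - 13i^4.
Then 2·4^(i + 1) = 4·(2·4^i) ≥ 4·(20i^5 - 13i^4).
Also, for i ≥ 10 we have 4·(20i^5 - 13i^4) ≥ 20(i+1)^5 - 13(i+1)^4, since 4·(20i^5 - 13i^4) − (20(i+1)^5 - 13(i+1)^4) = 60i^5 - 139i^4 - 148i^3 - 122i^2 - 48i - 7, which is nonnegative for all i ≥ 10.
Combining, 2·4^(i + 1) ≥ 20(i+1)^5 - 13(i+1)^4.
Hence, by induction on n, the claim holds for every n ≥ 10.
Hence the smallest such M is 10.

M = 10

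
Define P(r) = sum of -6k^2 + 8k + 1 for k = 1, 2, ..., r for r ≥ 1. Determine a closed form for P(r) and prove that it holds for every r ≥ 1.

We claim P(r) = -r(2r^2 - r - 4) for all r ≥ 1.
When r = 1: P(1) = 3, and the closed form gives 3. They agree.
Inductive step: assume the claim holds for r = k, so P(k) = k(-2k^2 + k + 4).
Then P(k+1) = P(k) + (-6k^2 - 4k + 3) = (k(-2k^2 + k + 4)) + (-6k^2 - 4k + 3).
Simplifying, P(k+1) = -(k + 1)(2k^2 + 3k - 3) = -(k+1)(2(k+1)^2 - (k+1) - 4),
which is the closed form with r = k+1.
Hence, by induction on r, the claim holds for every r ≥ 1.

P(r) = -r(2r^2 - r - 4)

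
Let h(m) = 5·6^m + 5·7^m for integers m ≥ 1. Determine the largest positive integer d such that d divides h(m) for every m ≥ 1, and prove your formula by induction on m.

Computing the first values: h(1) = 65 and h(2) = 425; gcd(65, 425) = 5, so d ≤ 5.
We prove 5 | 5·6^m + 5·7^m for all m ≥ 1 by induction on m.
Base step (m = 1): h(1) = 65 = 5·(13), so 5 | h(1).
Inductive step: assume the claim holds for m = k, i.e. 5 | h(k). Then
h(k+1) − 7·h(k) = (5·6^(k+1) + 5·7^(k+1)) − 7·(5·6^k + 5·7^k) = (5)·6^k·(6 − 7) = (-5)·6^k. Since 5 | h(k) by the inductive hypothesis, 5 | 7·h(k); and 5 | -5 since -5 = 5·-1. Therefore 5 | h(k+1).
Hence, by induction on m, the claim holds for every m ≥ 1.
Therefore the largest such d is 5.

d = 5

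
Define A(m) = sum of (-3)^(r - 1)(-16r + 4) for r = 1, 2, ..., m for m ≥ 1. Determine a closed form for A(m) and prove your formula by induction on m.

We claim A(m) = 4(-3)^m·m for all m ≥ 1.
Base case (m = 1): A(1) = -12, and the closed form gives -12. They agree.
Inductive step: assume the claim holds for m = r, so A(r) = 4(-3)^r·r.
Then A(r+1) = A(r) + ((-3)^r(-16r - 12)) = (4(-3)^r·r) + ((-3)^r(-16r - 12)).
Simplifying, A(r+1) = (-3)^(r + 1)(4r + 4) = 4(-3)^(r+1)·(r+1),
which is the closed form with m = r+1.
By induction, the statement is established for all m ≥ 1.

A(m) = 4(-3)^m·m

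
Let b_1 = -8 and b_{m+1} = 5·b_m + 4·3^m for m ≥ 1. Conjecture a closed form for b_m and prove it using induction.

b_m = -2·3^m - 2·5^(m - 1)

Computing the first terms: b_1 = -8, b_2 = -28, b_3 = -104. This suggests b_m = -2·3^m - 2·5^(m - 1).
For the base case m = 1: the formula gives -8 = -8 = b_1.
Inductive step: suppose the statement holds for some p ≥ 1, so b_p = -2·3^p - 2·5^(p - 1).
Then b_{p+1} = 5·b_p + 4·3^p = 5·(-2·3^p - 2·5^(p - 1)) + 4·3^p = -2·3^(p + 1) - 2·5^p = -2·3^(p+1) - 2·5^((p+1) - 1),
which is the claimed formula at m = p+1.
By induction, the statement is established for all m ≥ 1.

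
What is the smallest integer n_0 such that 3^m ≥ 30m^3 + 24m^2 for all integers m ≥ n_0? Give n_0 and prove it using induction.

At m = 9: 19683 < 23814, so the inequality fails and n_0 ≥ 10. We prove 3^m ≥ 30m^3 + 24m^2 for all m ≥ 10.
Base step (m = 10): 3^m = 59049 and 30m^3 + 24m^2 = 32400, so 59049 ≥ 32400.
Inductive step: assume the claim holds for m = i, so 3^i ≥ 30i^3 + 24i^2.
Then 3^(i + 1) = 3·(3^i) ≥ 3·(30i^3 + 24i^2).
Also, for i ≥ 10 we have 3·(30i^3 + 24i^2) ≥ 30(i+1)^3 + 24(i+1)^2, since 3·(30i^3 + 24i^2) − (30(i+1)^3 + 24(i+1)^2) = 60i^3 - 42i^2 - 138i - 54, which is nonnegative for all i ≥ 10.
Combining, 3^(i + 1) ≥ 30(i+1)^3 + 24(i+1)^2.
Hence, by induction on m, the claim holds for every m ≥ 10.
Hence the smallest such n_0 is 10.

n_0 = 10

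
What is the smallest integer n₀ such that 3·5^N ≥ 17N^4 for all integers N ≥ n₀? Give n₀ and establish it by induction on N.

At N = 5: 9375 < 10625, so the inequality fails and n₀ ≥ 6. We prove 3·5^N ≥ 17N^4 for all N ≥ 6.
Base case (N = 6): 3·5^N = 46875 and 17N^4 = 22032, so 46875 ≥ 22032.
Inductive step: assume the claim holds for N = r, so 3·5^r ≥ 17r^4.
Then 3·5^(r + 1) = 5·(3·5^r) ≥ 5·(17r^4).
Also, for r ≥ 6 we have 5·(17r^4) ≥ 17(r+1)^4, since 5 ≥ (1 + 1/r)^4 for all r ≥ 6.
Combining, 3·5^(r + 1) ≥ 17(r+1)^4.
By the principle of mathematical induction, the result holds for all N ≥ 6.
Hence the smallest such n₀ is 6.

n₀ = 6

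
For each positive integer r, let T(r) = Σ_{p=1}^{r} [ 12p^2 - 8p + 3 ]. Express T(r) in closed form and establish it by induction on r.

T(r) = r(4r^2 + 2r + 1)

We claim T(r) = r(4r^2 + 2r + 1) for all r ≥ 1.
For the base case r = 1: T(1) = 7, and the closed form gives 7. They agree.
Inductive step: assume the claim holds for r = p, so T(p) = p(4p^2 + 2p + 1).
Then T(p+1) = T(p) + (12p^2 + 16p + 7) = (p(4p^2 + 2p + 1)) + (12p^2 + 16p + 7).
Simplifying, T(p+1) = (p + 1)(4p^2 + 10p + 7) = (p+1)(4(p+1)^2 + 2(p+1) + 1),
which is the closed form with r = p+1.
This completes the induction.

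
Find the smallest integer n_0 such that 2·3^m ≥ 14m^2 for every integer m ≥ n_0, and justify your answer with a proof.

At m = 4: 162 < 224, so the inequality fails and n_0 ≥ 5. We prove 2·3^m ≥ 14m^2 for all m ≥ 5.
When m = 5: 2·3^m = 486 and 14m^2 = 350, so 486 ≥ 350.
Suppose the result is true for m = r, so 2·3^r ≥ 14r^2.
Then 2·3^(r + 1) = 3·(2·3^r) ≥ 3·(14r^2).
Also, for r ≥ 5 we have 3·(14r^2) ≥ 14(r+1)^2, since 3 ≥ (1 + 1/r)^2 for all r ≥ 5.
Combining, 2·3^(r + 1) ≥ 14(r+1)^2.
This completes the induction.
Hence the smallest such n_0 is 5.

n_0 = 5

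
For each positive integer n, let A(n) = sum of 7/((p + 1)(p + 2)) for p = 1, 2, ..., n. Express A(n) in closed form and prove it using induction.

We claim A(n) = 7n/(2(n + 2)) for all n ≥ 1.
For the base case n = 1: A(1) = 7/6, and the closed form gives 7/6. They agree.
Inductive step: suppose the statement holds for some p ≥ 1, so A(p) = 7p/(2(p + 2)).
Then A(p+1) = A(p) + (7/((p + 2)(p + 3))) = (7p/(2(p + 2))) + (7/((p + 2)(p + 3))).
Simplifying, A(p+1) = 7(p + 1)/(2(p + 3)) = 7(p+1)/(2((p+1) + 2)),
which is the closed form with n = p+1.
This completes the induction.

A(n) = 7n/(2(n + 2))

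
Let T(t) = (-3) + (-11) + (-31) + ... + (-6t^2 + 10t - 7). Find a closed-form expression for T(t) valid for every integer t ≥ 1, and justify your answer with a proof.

T(t) = -t(2t^2 - 2t + 3)

We claim T(t) = -t(2t^2 - 2t + 3) for all t ≥ 1.
Base case (t = 1): T(1) = -3, and the closed form gives -3. They agree.
Inductive step: assume the claim holds for t = j, so T(j) = j(-2j^2 + 2j - 3).
Then T(j+1) = T(j) + (10j - 6(j + 1)^2 + 3) = (j(-2j^2 + 2j - 3)) + (10j - 6(j + 1)^2 + 3).
Simplifying, T(j+1) = -(j + 1)(2j^2 + 2j + 3) = -(j+1)(2(j+1)^2 - 2(j+1) + 3),
which is the closed form with t = j+1.
Hence, by induction on t, the claim holds for every t ≥ 1.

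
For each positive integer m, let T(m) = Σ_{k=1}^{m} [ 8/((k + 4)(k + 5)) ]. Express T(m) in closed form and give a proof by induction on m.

We claim T(m) = 8m/(5(m + 5)) for all m ≥ 1.
When m = 1: T(1) = 4/15, and the closed form gives 4/15. They agree.
Inductive step: suppose the statement holds for some k ≥ 1, so T(k) = 8k/(5(k + 5)).
Then T(k+1) = T(k) + (8/((k + 5)(k + 6))) = (8k/(5(k + 5))) + (8/((k + 5)(k + 6))).
Simplifying, T(k+1) = 8(k + 1)/(5(k + 6)) = 8(k+1)/(5((k+1) + 5)),
which is the closed form with m = k+1.
By induction, the statement is established for all m ≥ 1.

T(m) = 8m/(5(m + 5))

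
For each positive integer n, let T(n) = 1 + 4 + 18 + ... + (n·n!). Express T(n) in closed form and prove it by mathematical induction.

We claim T(n) = (n + 1)! - 1 for all n ≥ 1.
When n = 1: T(1) = 1, and the closed form gives 1. They agree.
Inductive step: suppose the statement holds for some j ≥ 1, so T(j) = (j + 1)! - 1.
Then T(j+1) = T(j) + ((j + 1)(j + 1)!) = ((j + 1)! - 1) + ((j + 1)(j + 1)!).
Simplifying, T(j+1) = ((j+1) + 1)! - 1,
which is the closed form with n = j+1.
Hence, by induction on n, the claim holds for every n ≥ 1.

T(n) = (n + 1)! - 1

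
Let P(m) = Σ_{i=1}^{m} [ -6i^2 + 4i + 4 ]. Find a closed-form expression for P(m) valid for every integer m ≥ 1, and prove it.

P(m) = -m(2m^2 + m - 5)

We claim P(m) = -m(2m^2 + m - 5) for all m ≥ 1.
For the base case m = 1: P(1) = 2, and the closed form gives 2. They agree.
Inductive step: suppose the statement holds for some i ≥ 1, so P(i) = i(-2i^2 - i + 5).
Then P(i+1) = P(i) + (-6i^2 - 8i + 2) = (i(-2i^2 - i + 5)) + (-6i^2 - 8i + 2).
Simplifying, P(i+1) = -(i + 1)(2i^2 + 5i - 2) = -(i+1)(2(i+1)^2 + (i+1) - 5),
which is the closed form with m = i+1.
This completes the induction.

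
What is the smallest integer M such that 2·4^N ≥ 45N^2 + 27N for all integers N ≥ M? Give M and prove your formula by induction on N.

At N = 4: 512 < 828, so the inequality fails and M ≥ 5. We prove 2·4^N ≥ 45N^2 + 27N for all N ≥ 5.
For the base case N = 5: 2·4^N = 2048 and 45N^2 + 27N = 1260, so 2048 ≥ 1260.
Suppose the result is true for N = k, so 2·4^k ≥ 45k^2 + 27k.
Then 2·4^(k + 1) = 4·(2·4^k) ≥ 4·(45k^2 + 27k).
Also, for k ≥ 5 we have 4·(45k^2 + 27k) ≥ 45(k+1)^2 + 27(k+1), since 4·(45k^2 + 27k) − (45(k+1)^2 + 27(k+1)) = 135k^2 - 9k - 72, which is nonnegative for all k ≥ 5.
Combining, 2·4^(k + 1) ≥ 45(k+1)^2 + 27(k+1).
By the principle of mathematical induction, the result holds for all N ≥ 5.
Hence the smallest such M is 5.

M = 5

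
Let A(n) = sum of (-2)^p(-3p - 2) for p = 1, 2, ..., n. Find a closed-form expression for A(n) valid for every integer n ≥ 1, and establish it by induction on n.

We claim A(n) = -2(-2)^n(n + 1) + 2 for all n ≥ 1.
Base case (n = 1): A(1) = 10, and the closed form gives 10. They agree.
Inductive step: assume the claim holds for n = p, so A(p) = -2(-2)^p(p + 1) + 2.
Then A(p+1) = A(p) + (2(-2)^p(3p + 5)) = (-2(-2)^p(p + 1) + 2) + (2(-2)^p(3p + 5)).
Simplifying, A(p+1) = 4(-2)^p·p + 8(-2)^p + 2 = -2(-2)^(p+1)((p+1) + 1) + 2,
which is the closed form with n = p+1.
This completes the induction.

A(n) = -2(-2)^n(n + 1) + 2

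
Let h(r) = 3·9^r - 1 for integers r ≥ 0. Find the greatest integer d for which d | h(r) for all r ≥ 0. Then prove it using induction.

Computing the first values: h(0) = 2 and h(1) = 26; gcd(2, 26) = 2, so d ≤ 2.
We prove 2 | 3·9^r - 1 for all r ≥ 0 by induction on r.
When r = 0: h(0) = 2 = 2·(1), so 2 | h(0).
Inductive step: assume the claim holds for r = m, i.e. 2 | h(m). Then
h(m+1) = 3·9^(m+1) - 1 = 9·(3·9^m - 1) + 8 = 9·h(m) + 8. The first term is divisible by 2 by the inductive hypothesis, and 8 is divisible by 2. Hence 2 | h(m+1).
By the principle of mathematical induction, the result holds for all r ≥ 0.
Therefore the largest such d is 2.

d = 2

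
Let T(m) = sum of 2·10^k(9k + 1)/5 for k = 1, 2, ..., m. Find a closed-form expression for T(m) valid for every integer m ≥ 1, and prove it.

T(m) = 4·10^m·m

We claim T(m) = 4·10^m·m for all m ≥ 1.
Base case (m = 1): T(1) = 40, and the closed form gives 40. They agree.
Suppose the result is true for m = k, so T(k) = 4·10^k·k.
Then T(k+1) = T(k) + (10^k(36k + 40)) = (4·10^k·k) + (10^k(36k + 40)).
Simplifying, T(k+1) = 40·10^k(k + 1) = 4·10^(k+1)·(k+1),
which is the closed form with m = k+1.
By induction, the statement is established for all m ≥ 1.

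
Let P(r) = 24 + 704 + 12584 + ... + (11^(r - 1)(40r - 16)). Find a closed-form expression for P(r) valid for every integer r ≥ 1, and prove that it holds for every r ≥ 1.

We claim P(r) = 2·11^r(2r - 1) + 2 for all r ≥ 1.
When r = 1: P(1) = 24, and the closed form gives 24. They agree.
Inductive step: suppose the statement holds for some i ≥ 1, so P(i) = 2·11^i(2i - 1) + 2.
Then P(i+1) = P(i) + (11^i(40i + 24)) = (2·11^i(2i - 1) + 2) + (11^i(40i + 24)).
Simplifying, P(i+1) = 44·11^i·i + 22·11^i + 2 = 2·11^(i+1)(2(i+1) - 1) + 2,
which is the closed form with r = i+1.
Hence, by induction on r, the claim holds for every r ≥ 1.

P(r) = 2·11^r(2r - 1) + 2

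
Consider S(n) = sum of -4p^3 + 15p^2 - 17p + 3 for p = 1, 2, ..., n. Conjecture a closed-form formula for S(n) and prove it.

S(n) = -n(n^3 - 3n^2 + 2n + 3)

We claim S(n) = -n(n^3 - 3n^2 + 2n + 3) for all n ≥ 1.
Base step (n = 1): S(1) = -3, and the closed form gives -3. They agree.
Suppose the result is true for n = p, so S(p) = p(-p^3 + 3p^2 - 2p - 3).
Then S(p+1) = S(p) + (-4p^3 + 3p^2 + p - 3) = (p(-p^3 + 3p^2 - 2p - 3)) + (-4p^3 + 3p^2 + p - 3).
Simplifying, S(p+1) = -(p + 1)(p^3 - p + 3) = -(p+1)((p+1)^3 - 3(p+1)^2 + 2(p+1) + 3),
which is the closed form with n = p+1.
This completes the induction.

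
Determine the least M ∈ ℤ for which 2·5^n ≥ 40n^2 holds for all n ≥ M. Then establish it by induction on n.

At n = 3: 250 < 360, so the inequality fails and M ≥ 4. We prove 2·5^n ≥ 40n^2 for all n ≥ 4.
For the base case n = 4: 2·5^n = 1250 and 40n^2 = 640, so 1250 ≥ 640.
Inductive step: assume the claim holds for n = r, so 2·5^r ≥ 40r^2.
Then 2·5^(r + 1) = 5·(2·5^r) ≥ 5·(40r^2).
Also, for r ≥ 4 we have 5·(40r^2) ≥ 40(r+1)^2, since 5 ≥ (1 + 1/r)^2 for all r ≥ 4.
Combining, 2·5^(r + 1) ≥ 40(r+1)^2.
This completes the induction.
Hence the smallest such M is 4.

M = 4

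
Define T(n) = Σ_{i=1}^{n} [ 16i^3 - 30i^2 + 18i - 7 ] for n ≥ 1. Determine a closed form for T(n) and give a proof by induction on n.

T(n) = n(4n^3 - 2n^2 - 2n - 3)

We claim T(n) = n(4n^3 - 2n^2 - 2n - 3) for all n ≥ 1.
For the base case n = 1: T(1) = -3, and the closed form gives -3. They agree.
Inductive step: suppose the statement holds for some i ≥ 1, so T(i) = i(4i^3 - 2i^2 - 2i - 3).
Then T(i+1) = T(i) + (16i^3 + 18i^2 + 6i - 3) = (i(4i^3 - 2i^2 - 2i - 3)) + (16i^3 + 18i^2 + 6i - 3).
Simplifying, T(i+1) = (i + 1)(4i^3 + 10i^2 + 6i - 3) = (i+1)(4(i+1)^3 - 2(i+1)^2 - 2(i+1) - 3),
which is the closed form with n = i+1.
Hence, by induction on n, the claim holds for every n ≥ 1.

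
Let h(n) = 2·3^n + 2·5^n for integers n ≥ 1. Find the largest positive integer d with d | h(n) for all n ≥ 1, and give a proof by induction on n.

Computing the first values: h(1) = 16 and h(2) = 68; gcd(16, 68) = 4, so d ≤ 4.
We prove 4 | 2·3^n + 2·5^n for all n ≥ 1 by induction on n.
When n = 1: h(1) = 16 = 4·(4), so 4 | h(1).
Inductive step: suppose the statement holds for some j ≥ 1, i.e. 4 | h(j). Then
h(j+1) − 5·h(j) = (2·3^(j+1) + 2·5^(j+1)) − 5·(2·3^j + 2·5^j) = (2)·3^j·(3 − 5) = (-4)·3^j. Since 4 | h(j) by the inductive hypothesis, 4 | 5·h(j); and 4 | -4 since -4 = 4·-1. Therefore 4 | h(j+1).
This completes the induction.
Therefore the largest such d is 4.

d = 4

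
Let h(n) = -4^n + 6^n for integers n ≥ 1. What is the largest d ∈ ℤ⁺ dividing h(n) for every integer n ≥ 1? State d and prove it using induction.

Computing the first values: h(1) = 2 and h(2) = 20; gcd(2, 20) = 2, so d ≤ 2.
We prove 2 | -4^n + 6^n for all n ≥ 1 by induction on n.
For the base case n = 1: h(1) = 2 = 2·(1), so 2 | h(1).
Suppose the result is true for n = i, i.e. 2 | h(i). Then
6^{i+1} − 4^{i+1} = 6·6^i − 4·4^i = 6·(6^i − 4^i) + (2)·4^i. The first term is divisible by 2 by the inductive hypothesis, and the second term (2)·4^i is divisible by 2 since 2 | 2. Hence 2 | h(i+1).
Hence, by induction on n, the claim holds for every n ≥ 1.
Therefore the largest such d is 2.

d = 2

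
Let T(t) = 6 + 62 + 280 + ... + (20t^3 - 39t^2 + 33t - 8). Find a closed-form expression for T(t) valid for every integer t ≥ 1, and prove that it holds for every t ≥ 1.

We claim T(t) = t(5t^3 - 3t^2 + 2t + 2) for all t ≥ 1.
Base case (t = 1): T(1) = 6, and the closed form gives 6. They agree.
Suppose the result is true for t = r, so T(r) = r(5r^3 - 3r^2 + 2r + 2).
Then T(r+1) = T(r) + (20r^3 + 21r^2 + 15r + 6) = (r(5r^3 - 3r^2 + 2r + 2)) + (20r^3 + 21r^2 + 15r + 6).
Simplifying, T(r+1) = (r + 1)(5r^3 + 12r^2 + 11r + 6) = (r+1)(5(r+1)^3 - 3(r+1)^2 + 2(r+1) + 2),
which is the closed form with t = r+1.
This completes the induction.

T(t) = t(5t^3 - 3t^2 + 2t + 2)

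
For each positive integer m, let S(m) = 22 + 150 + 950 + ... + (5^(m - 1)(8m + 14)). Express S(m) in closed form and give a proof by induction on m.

We claim S(m) = 5^m(2m + 3) - 3 for all m ≥ 1.
For the base case m = 1: S(1) = 22, and the closed form gives 22. They agree.
Inductive step: suppose the statement holds for some j ≥ 1, so S(j) = 5^j(2j + 3) - 3.
Then S(j+1) = S(j) + (5^j(8j + 22)) = (5^j(2j + 3) - 3) + (5^j(8j + 22)).
Simplifying, S(j+1) = 10·5^j·j + 25·5^j - 3 = 5^(j+1)(2(j+1) + 3) - 3,
which is the closed form with m = j+1.
By the principle of mathematical induction, the result holds for all m ≥ 1.

S(m) = 5^m(2m + 3) - 3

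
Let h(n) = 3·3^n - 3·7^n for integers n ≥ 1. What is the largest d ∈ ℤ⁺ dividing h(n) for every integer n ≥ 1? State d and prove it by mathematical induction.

d = 12

Computing the first values: h(1) = -12 and h(2) = -120; gcd(-12, -120) = 12, so d ≤ 12.
We prove 12 | 3·3^n - 3·7^n for all n ≥ 1 by induction on n.
When n = 1: h(1) = -12 = 12·(-1), so 12 | h(1).
Inductive step: assume the claim holds for n = i, i.e. 12 | h(i). Then
h(i+1) − 7·h(i) = (3·3^(i+1) - 3·7^(i+1)) − 7·(3·3^i - 3·7^i) = (3)·3^i·(3 − 7) = (-12)·3^i. Since 12 | h(i) by the inductive hypothesis, 12 | 7·h(i); and 12 | -12 since -12 = 12·-1. Therefore 12 | h(i+1).
Hence, by induction on n, the claim holds for every n ≥ 1.
Therefore the largest such d is 12.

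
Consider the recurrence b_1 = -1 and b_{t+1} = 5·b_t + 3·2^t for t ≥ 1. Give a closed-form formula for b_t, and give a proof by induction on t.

b_t = -2^t + 5^(t - 1)

Computing the first terms: b_1 = -1, b_2 = 1, b_3 = 17. This suggests b_t = -2^t + 5^(t - 1).
Base case (t = 1): the formula gives -1 = -1 = b_1.
For the inductive step, assume it holds for an arbitrary i ≥ 1, so b_i = -2^i + 5^(i - 1).
Then b_{i+1} = 5·b_i + 3·2^i = 5·(-2^i + 5^(i - 1)) + 3·2^i = -2^(i + 1) + 5^i = -2^(i+1) + 5^((i+1) - 1),
which is the claimed formula at t = i+1.
Hence, by induction on t, the claim holds for every t ≥ 1.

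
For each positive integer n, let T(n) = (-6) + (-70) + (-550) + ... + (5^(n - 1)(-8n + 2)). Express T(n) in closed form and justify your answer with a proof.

We claim T(n) = 5^n(-2n + 1) - 1 for all n ≥ 1.
For the base case n = 1: T(1) = -6, and the closed form gives -6. They agree.
Suppose the result is true for n = m, so T(m) = 5^m(-2m + 1) - 1.
Then T(m+1) = T(m) + (5^m(-8m - 6)) = (5^m(-2m + 1) - 1) + (5^m(-8m - 6)).
Simplifying, T(m+1) = -10·5^m·m - 5·5^m - 1 = 5^(m+1)(-2(m+1) + 1) - 1,
which is the closed form with n = m+1.
By the principle of mathematical induction, the result holds for all n ≥ 1.

T(n) = 5^n(-2n + 1) - 1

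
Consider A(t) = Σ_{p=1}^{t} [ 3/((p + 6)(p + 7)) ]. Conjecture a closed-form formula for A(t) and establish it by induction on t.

We claim A(t) = 3t/(7(t + 7)) for all t ≥ 1.
When t = 1: A(1) = 3/56, and the closed form gives 3/56. They agree.
Suppose the result is true for t = p, so A(p) = 3p/(7(p + 7)).
Then A(p+1) = A(p) + (3/((p + 7)(p + 8))) = (3p/(7(p + 7))) + (3/((p + 7)(p + 8))).
Simplifying, A(p+1) = 3(p + 1)/(7(p + 8)) = 3(p+1)/(7((p+1) + 7)),
which is the closed form with t = p+1.
This completes the induction.

A(t) = 3t/(7(t + 7))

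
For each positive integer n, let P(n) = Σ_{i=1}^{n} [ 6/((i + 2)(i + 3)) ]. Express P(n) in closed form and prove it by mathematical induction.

P(n) = 2n/(n + 3)

We claim P(n) = 2n/(n + 3) for all n ≥ 1.
When n = 1: P(1) = 1/2, and the closed form gives 1/2. They agree.
Suppose the result is true for n = i, so P(i) = 2i/(i + 3).
Then P(i+1) = P(i) + (6/((i + 3)(i + 4))) = (2i/(i + 3)) + (6/((i + 3)(i + 4))).
Simplifying, P(i+1) = 2(i + 1)/(i + 4) = 2(i+1)/((i+1) + 3),
which is the closed form with n = i+1.
Hence, by induction on n, the claim holds for every n ≥ 1.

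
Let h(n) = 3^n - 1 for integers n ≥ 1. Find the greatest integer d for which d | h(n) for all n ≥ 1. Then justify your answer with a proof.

d = 2

Computing the first values: h(1) = 2 and h(2) = 8; gcd(2, 8) = 2, so d ≤ 2.
We prove 2 | 3^n - 1 for all n ≥ 1 by induction on n.
For the base case n = 1: h(1) = 2 = 2·(1), so 2 | h(1).
Inductive step: suppose the statement holds for some j ≥ 1, i.e. 2 | h(j). Then
3^{j+1} − 1^{j+1} = 3·3^j − 1·1^j = 3·(3^j − 1^j) + (2)·1^j. The first term is divisible by 2 by the inductive hypothesis, and the second term (2)·1^j is divisible by 2 since 2 | 2. Hence 2 | h(j+1).
By the principle of mathematical induction, the result holds for all n ≥ 1.
Therefore the largest such d is 2.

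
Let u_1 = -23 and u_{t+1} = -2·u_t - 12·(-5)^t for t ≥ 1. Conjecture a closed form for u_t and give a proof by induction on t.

Computing the first terms: u_1 = -23, u_2 = 106, u_3 = -512. This suggests u_t = -3(-2)^(t - 1) + 4(-5)^t.
When t = 1: the formula gives -23 = -23 = u_1.
Suppose the result is true for t = i, so u_i = -3(-2)^(i - 1) + 4(-5)^i.
Then u_{i+1} = -2·u_i - 12·(-5)^i = -2·(-3(-2)^(i - 1) + 4(-5)^i) - 12·(-5)^i = -3(-2)^i + 4(-5)^(i + 1) = -3(-2)^((i+1) - 1) + 4(-5)^(i+1),
which is the claimed formula at t = i+1.
Hence, by induction on t, the claim holds for every t ≥ 1.

u_t = -3(-2)^(t - 1) + 4(-5)^t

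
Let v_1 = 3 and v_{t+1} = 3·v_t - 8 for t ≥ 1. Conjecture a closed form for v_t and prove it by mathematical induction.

Computing the first terms: v_1 = 3, v_2 = 1, v_3 = -5. This suggests v_t = -3^(t - 1) + 4.
Base step (t = 1): the formula gives 3 = 3 = v_1.
For the inductive step, assume it holds for an arbitrary i ≥ 1, so v_i = -3^(i - 1) + 4.
Then v_{i+1} = 3·v_i - 8 = 3·(-3^(i - 1) + 4) - 8 = -3^i + 4 = -3^((i+1) - 1) + 4,
which is the claimed formula at t = i+1.
This completes the induction.

v_t = -3^(t - 1) + 4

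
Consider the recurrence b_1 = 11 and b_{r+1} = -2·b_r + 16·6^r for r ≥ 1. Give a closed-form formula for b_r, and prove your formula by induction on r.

b_r = -(-2)^(r - 1) + 2·6^r

Computing the first terms: b_1 = 11, b_2 = 74, b_3 = 428. This suggests b_r = -(-2)^(r - 1) + 2·6^r.
For the base case r = 1: the formula gives 11 = 11 = b_1.
For the inductive step, assume it holds for an arbitrary m ≥ 1, so b_m = -(-2)^(m - 1) + 2·6^m.
Then b_{m+1} = -2·b_m + 16·6^m = -2·(-(-2)^(m - 1) + 2·6^m) + 16·6^m = -(-2)^m + 2·6^(m + 1) = -(-2)^((m+1) - 1) + 2·6^(m+1),
which is the claimed formula at r = m+1.
This completes the induction.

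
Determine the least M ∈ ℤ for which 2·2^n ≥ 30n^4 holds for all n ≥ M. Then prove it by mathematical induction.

At n = 21: 4194304 < 5834430, so the inequality fails and M ≥ 22. We prove 2·2^n ≥ 30n^4 for all n ≥ 22.
Base step (n = 22): 2·2^n = 8388608 and 30n^4 = 7027680, so 8388608 ≥ 7027680.
Inductive step: assume the claim holds for n = m, so 2·2^m ≥ 30m^4.
Then 2·2^(m + 1) = 2·(2·2^m) ≥ 2·(30m^4).
Also, for m ≥ 22 we have 2·(30m^4) ≥ 30(m+1)^4, since 2 ≥ (1 + 1/m)^4 for all m ≥ 22.
Combining, 2·2^(m + 1) ≥ 30(m+1)^4.
By induction, the statement is established for all n ≥ 22.
Hence the smallest such M is 22.

M = 22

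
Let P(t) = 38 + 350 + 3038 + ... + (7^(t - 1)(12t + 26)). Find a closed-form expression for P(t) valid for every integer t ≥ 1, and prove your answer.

We claim P(t) = 2·7^t(t + 2) - 4 for all t ≥ 1.
Base case (t = 1): P(1) = 38, and the closed form gives 38. They agree.
Suppose the result is true for t = m, so P(m) = 2·7^m(m + 2) - 4.
Then P(m+1) = P(m) + (7^m(12m + 38)) = (2·7^m(m + 2) - 4) + (7^m(12m + 38)).
Simplifying, P(m+1) = 14·7^m·m + 42·7^m - 4 = 2·7^(m+1)((m+1) + 2) - 4,
which is the closed form with t = m+1.
This completes the induction.

P(t) = 2·7^t(t + 2) - 4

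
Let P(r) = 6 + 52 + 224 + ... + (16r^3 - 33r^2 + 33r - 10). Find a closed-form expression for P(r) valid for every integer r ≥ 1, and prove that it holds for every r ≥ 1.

We claim P(r) = r(4r^3 - 3r^2 + 4r + 1) for all r ≥ 1.
When r = 1: P(1) = 6, and the closed form gives 6. They agree.
Suppose the result is true for r = m, so P(m) = m(4m^3 - 3m^2 + 4m + 1).
Then P(m+1) = P(m) + (16m^3 + 15m^2 + 15m + 6) = (m(4m^3 - 3m^2 + 4m + 1)) + (16m^3 + 15m^2 + 15m + 6).
Simplifying, P(m+1) = (m + 1)(4m^3 + 9m^2 + 10m + 6) = (m+1)(4(m+1)^3 - 3(m+1)^2 + 4(m+1) + 1),
which is the closed form with r = m+1.
By induction, the statement is established for all r ≥ 1.

P(r) = r(4r^3 - 3r^2 + 4r + 1)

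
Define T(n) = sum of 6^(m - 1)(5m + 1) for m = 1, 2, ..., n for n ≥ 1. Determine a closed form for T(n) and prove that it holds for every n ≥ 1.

T(n) = 6^n·n

We claim T(n) = 6^n·n for all n ≥ 1.
Base case (n = 1): T(1) = 6, and the closed form gives 6. They agree.
Suppose the result is true for n = m, so T(m) = 6^m·m.
Then T(m+1) = T(m) + (6^m(5m + 6)) = (6^m·m) + (6^m(5m + 6)).
Simplifying, T(m+1) = 6^(m + 1)(m + 1) = 6^(m+1)·(m+1),
which is the closed form with n = m+1.
By induction, the statement is established for all n ≥ 1.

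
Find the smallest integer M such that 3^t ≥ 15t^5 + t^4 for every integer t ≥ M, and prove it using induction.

At t = 14: 4782969 < 8105776, so the inequality fails and M ≥ 15. We prove 3^t ≥ 15t^5 + t^4 for all t ≥ 15.
Base case (t = 15): 3^t = 14348907 and 15t^5 + t^4 = 11441250, so 14348907 ≥ 11441250.
Suppose the result is true for t = r, so 3^r ≥ 15r^5 + r^4.
Then 3^(r + 1) = 3·(3^r) ≥ 3·(15r^5 + r^4).
Also, for r ≥ 15 we have 3·(15r^5 + r^4) ≥ 15(r+1)^5 + (r+1)^4, since 3·(15r^5 + r^4) − (15(r+1)^5 + (r+1)^4) = 30r^5 - 73r^4 - 154r^3 - 156r^2 - 79r - 16, which is nonnegative for all r ≥ 15.
Combining, 3^(r + 1) ≥ 15(r+1)^5 + (r+1)^4.
By induction, the statement is established for all t ≥ 15.
Hence the smallest such M is 15.

M = 15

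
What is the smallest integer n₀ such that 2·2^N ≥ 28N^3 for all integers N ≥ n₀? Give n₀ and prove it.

n₀ = 16

At N = 15: 65536 < 94500, so the inequality fails and n₀ ≥ 16. We prove 2·2^N ≥ 28N^3 for all N ≥ 16.
Base case (N = 16): 2·2^N = 131072 and 28N^3 = 114688, so 131072 ≥ 114688.
For the inductive step, assume it holds for an arbitrary i ≥ 16, so 2·2^i ≥ 28i^3.
Then 2·2^(i + 1) = 2·(2·2^i) ≥ 2·(28i^3).
Also, for i ≥ 16 we have 2·(28i^3) ≥ 28(i+1)^3, since 2 ≥ (1 + 1/i)^3 for all i ≥ 16.
Combining, 2·2^(i + 1) ≥ 28(i+1)^3.
This completes the induction.
Hence the smallest such n₀ is 16.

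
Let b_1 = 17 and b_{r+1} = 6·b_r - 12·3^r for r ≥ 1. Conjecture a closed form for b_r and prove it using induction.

Computing the first terms: b_1 = 17, b_2 = 66, b_3 = 288. This suggests b_r = 4·3^r + 5·6^(r - 1).
Base step (r = 1): the formula gives 17 = 17 = b_1.
Inductive step: assume the claim holds for r = p, so b_p = 4·3^p + 5·6^(p - 1).
Then b_{p+1} = 6·b_p - 12·3^p = 6·(4·3^p + 5·6^(p - 1)) - 12·3^p = 4·3^(p + 1) + 5·6^p = 4·3^(p+1) + 5·6^((p+1) - 1),
which is the claimed formula at r = p+1.
This completes the induction.

b_r = 4·3^r + 5·6^(r - 1)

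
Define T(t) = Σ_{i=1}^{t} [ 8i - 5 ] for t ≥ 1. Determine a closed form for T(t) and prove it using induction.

We claim T(t) = t(4t - 1) for all t ≥ 1.
When t = 1: T(1) = 3, and the closed form gives 3. They agree.
Inductive step: assume the claim holds for t = i, so T(i) = i(4i - 1).
Then T(i+1) = T(i) + (8i + 3) = (i(4i - 1)) + (8i + 3).
Simplifying, T(i+1) = (i + 1)(4i + 3) = (i+1)(4(i+1) - 1),
which is the closed form with t = i+1.
Hence, by induction on t, the claim holds for every t ≥ 1.

T(t) = t(4t - 1)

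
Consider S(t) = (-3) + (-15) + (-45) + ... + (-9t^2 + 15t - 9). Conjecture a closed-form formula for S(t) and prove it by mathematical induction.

S(t) = -3t(t^2 - t + 1)

We claim S(t) = -3t(t^2 - t + 1) for all t ≥ 1.
When t = 1: S(1) = -3, and the closed form gives -3. They agree.
Suppose the result is true for t = k, so S(k) = 3k(-k^2 + k - 1).
Then S(k+1) = S(k) + (-9k^2 - 3k - 3) = (3k(-k^2 + k - 1)) + (-9k^2 - 3k - 3).
Simplifying, S(k+1) = -3(k + 1)(k^2 + k + 1) = -3(k+1)((k+1)^2 - (k+1) + 1),
which is the closed form with t = k+1.
Hence, by induction on t, the claim holds for every t ≥ 1.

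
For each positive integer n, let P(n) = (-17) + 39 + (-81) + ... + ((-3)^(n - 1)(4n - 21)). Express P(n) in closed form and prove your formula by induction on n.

P(n) = (-3)^n(-n + 5) - 5

We claim P(n) = (-3)^n(-n + 5) - 5 for all n ≥ 1.
For the base case n = 1: P(1) = -17, and the closed form gives -17. They agree.
For the inductive step, assume it holds for an arbitrary i ≥ 1, so P(i) = (-3)^i(-i + 5) - 5.
Then P(i+1) = P(i) + ((-3)^i(4i - 17)) = ((-3)^i(-i + 5) - 5) + ((-3)^i(4i - 17)).
Simplifying, P(i+1) = 3(-3)^i·i - 12(-3)^i - 5 = (-3)^(i+1)(-(i+1) + 5) - 5,
which is the closed form with n = i+1.
By the principle of mathematical induction, the result holds for all n ≥ 1.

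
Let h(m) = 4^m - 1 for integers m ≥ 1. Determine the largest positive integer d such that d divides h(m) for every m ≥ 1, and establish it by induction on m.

d = 3

Computing the first values: h(1) = 3 and h(2) = 15; gcd(3, 15) = 3, so d ≤ 3.
We prove 3 | 4^m - 1 for all m ≥ 1 by induction on m.
For the base case m = 1: h(1) = 3 = 3·(1), so 3 | h(1).
Suppose the result is true for m = i, i.e. 3 | h(i). Then
4^{i+1} − 1^{i+1} = 4·4^i − 1·1^i = 4·(4^i − 1^i) + (3)·1^i. The first term is divisible by 3 by the inductive hypothesis, and the second term (3)·1^i is divisible by 3 since 3 | 3. Hence 3 | h(i+1).
By the principle of mathematical induction, the result holds for all m ≥ 1.
Therefore the largest such d is 3.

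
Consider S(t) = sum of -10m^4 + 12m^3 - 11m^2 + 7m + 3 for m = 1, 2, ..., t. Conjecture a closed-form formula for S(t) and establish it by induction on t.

S(t) = -t(2t^4 + 2t^3 + t^2 - t - 5)

We claim S(t) = -t(2t^4 + 2t^3 + t^2 - t - 5) for all t ≥ 1.
Base step (t = 1): S(1) = 1, and the closed form gives 1. They agree.
Suppose the result is true for t = m, so S(m) = m(-2m^4 - 2m^3 - m^2 + m + 5).
Then S(m+1) = S(m) + (-10m^4 - 28m^3 - 35m^2 - 19m + 1) = (m(-2m^4 - 2m^3 - m^2 + m + 5)) + (-10m^4 - 28m^3 - 35m^2 - 19m + 1).
Simplifying, S(m+1) = -(m + 1)(2m^4 + 10m^3 + 19m^2 + 15m - 1) = -(m+1)(2(m+1)^4 + 2(m+1)^3 + (m+1)^2 - (m+1) - 5),
which is the closed form with t = m+1.
By induction, the statement is established for all t ≥ 1.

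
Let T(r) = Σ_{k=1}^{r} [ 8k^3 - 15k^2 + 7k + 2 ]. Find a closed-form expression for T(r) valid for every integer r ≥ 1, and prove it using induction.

T(r) = r(2r^3 - r^2 - 2r + 3)

We claim T(r) = r(2r^3 - r^2 - 2r + 3) for all r ≥ 1.
Base case (r = 1): T(1) = 2, and the closed form gives 2. They agree.
For the inductive step, assume it holds for an arbitrary k ≥ 1, so T(k) = k(2k^3 - k^2 - 2k + 3).
Then T(k+1) = T(k) + (8k^3 + 9k^2 + k + 2) = (k(2k^3 - k^2 - 2k + 3)) + (8k^3 + 9k^2 + k + 2).
Simplifying, T(k+1) = (k + 1)(2k^3 + 5k^2 + 2k + 2) = (k+1)(2(k+1)^3 - (k+1)^2 - 2(k+1) + 3),
which is the closed form with r = k+1.
By the principle of mathematical induction, the result holds for all r ≥ 1.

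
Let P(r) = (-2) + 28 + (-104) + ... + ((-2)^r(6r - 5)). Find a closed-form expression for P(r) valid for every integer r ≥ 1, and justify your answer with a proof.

P(r) = 2(-2)^r(2r - 1) + 2

We claim P(r) = 2(-2)^r(2r - 1) + 2 for all r ≥ 1.
For the base case r = 1: P(1) = -2, and the closed form gives -2. They agree.
Inductive step: suppose the statement holds for some p ≥ 1, so P(p) = 2(-2)^p(2p - 1) + 2.
Then P(p+1) = P(p) + ((-2)^(p + 1)(6p + 1)) = (2(-2)^p(2p - 1) + 2) + ((-2)^(p + 1)(6p + 1)).
Simplifying, P(p+1) = -8(-2)^p·p - 4(-2)^p + 2 = 2(-2)^(p+1)(2(p+1) - 1) + 2,
which is the closed form with r = p+1.
Hence, by induction on r, the claim holds for every r ≥ 1.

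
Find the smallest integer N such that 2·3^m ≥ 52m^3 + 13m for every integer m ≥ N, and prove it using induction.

N = 9

At m = 8: 13122 < 26728, so the inequality fails and N ≥ 9. We prove 2·3^m ≥ 52m^3 + 13m for all m ≥ 9.
For the base case m = 9: 2·3^m = 39366 and 52m^3 + 13m = 38025, so 39366 ≥ 38025.
Inductive step: suppose the statement holds for some j ≥ 9, so 2·3^j ≥ 52j^3 + 13j.
Then 2·3^(j + 1) = 3·(2·3^j) ≥ 3·(52j^3 + 13j).
Also, for j ≥ 9 we have 3·(52j^3 + 13j) ≥ 52(j+1)^3 + 13(j+1), since 3·(52j^3 + 13j) − (52(j+1)^3 + 13(j+1)) = 104j^3 - 156j^2 - 130j - 65, which is nonnegative for all j ≥ 9.
Combining, 2·3^(j + 1) ≥ 52(j+1)^3 + 13(j+1).
This completes the induction.
Hence the smallest such N is 9.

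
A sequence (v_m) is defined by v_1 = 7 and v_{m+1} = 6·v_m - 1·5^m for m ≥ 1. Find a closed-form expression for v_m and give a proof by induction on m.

Computing the first terms: v_1 = 7, v_2 = 37, v_3 = 197. This suggests v_m = 5^m + 2·6^(m - 1).
Base case (m = 1): the formula gives 7 = 7 = v_1.
Suppose the result is true for m = i, so v_i = 5^i + 2·6^(i - 1).
Then v_{i+1} = 6·v_i - 1·5^i = 6·(5^i + 2·6^(i - 1)) - 1·5^i = 5^(i + 1) + 2·6^i = 5^(i+1) + 2·6^((i+1) - 1),
which is the claimed formula at m = i+1.
Hence, by induction on m, the claim holds for every m ≥ 1.

v_m = 5^m + 2·6^(m - 1)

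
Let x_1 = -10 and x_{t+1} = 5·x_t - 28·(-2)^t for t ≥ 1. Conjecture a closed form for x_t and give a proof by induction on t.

x_t = (-2)^(t + 2) - 2·5^(t - 1)

Computing the first terms: x_1 = -10, x_2 = 6, x_3 = -82. This suggests x_t = (-2)^(t + 2) - 2·5^(t - 1).
Base case (t = 1): the formula gives -10 = -10 = x_1.
For the inductive step, assume it holds for an arbitrary r ≥ 1, so x_r = (-2)^(r + 2) - 2·5^(r - 1).
Then x_{r+1} = 5·x_r - 28·(-2)^r = 5·((-2)^(r + 2) - 2·5^(r - 1)) - 28·(-2)^r = (-2)^(r + 3) - 2·5^r = (-2)^((r+1) + 2) - 2·5^((r+1) - 1),
which is the claimed formula at t = r+1.
This completes the induction.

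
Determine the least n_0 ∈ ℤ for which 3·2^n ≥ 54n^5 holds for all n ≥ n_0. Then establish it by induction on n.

n_0 = 29

At n = 28: 805306368 < 929359872, so the inequality fails and n_0 ≥ 29. We prove 3·2^n ≥ 54n^5 for all n ≥ 29.
When n = 29: 3·2^n = 1610612736 and 54n^5 = 1107602046, so 1610612736 ≥ 1107602046.
Inductive step: suppose the statement holds for some i ≥ 29, so 3·2^i ≥ 54i^5.
Then 3·2^(i + 1) = 2·(3·2^i) ≥ 2·(54i^5).
Also, for i ≥ 29 we have 2·(54i^5) ≥ 54(i+1)^5, since 2 ≥ (1 + 1/i)^5 for all i ≥ 29.
Combining, 3·2^(i + 1) ≥ 54(i+1)^5.
By the principle of mathematical induction, the result holds for all n ≥ 29.
Hence the smallest such n_0 is 29.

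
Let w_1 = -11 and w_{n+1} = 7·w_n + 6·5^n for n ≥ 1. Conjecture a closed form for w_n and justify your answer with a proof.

Computing the first terms: w_1 = -11, w_2 = -47, w_3 = -179. This suggests w_n = -3·5^n + 4·7^(n - 1).
When n = 1: the formula gives -11 = -11 = w_1.
Inductive step: assume the claim holds for n = p, so w_p = -3·5^p + 4·7^(p - 1).
Then w_{p+1} = 7·w_p + 6·5^p = 7·(-3·5^p + 4·7^(p - 1)) + 6·5^p = -3·5^(p + 1) + 4·7^p = -3·5^(p+1) + 4·7^((p+1) - 1),
which is the claimed formula at n = p+1.
By induction, the statement is established for all n ≥ 1.

w_n = -3·5^n + 4·7^(n - 1)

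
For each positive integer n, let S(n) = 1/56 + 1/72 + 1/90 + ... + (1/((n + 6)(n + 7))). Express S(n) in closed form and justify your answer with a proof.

S(n) = n/(7(n + 7))

We claim S(n) = n/(7(n + 7)) for all n ≥ 1.
Base step (n = 1): S(1) = 1/56, and the closed form gives 1/56. They agree.
Suppose the result is true for n = r, so S(r) = r/(7(r + 7)).
Then S(r+1) = S(r) + (1/((r + 7)(r + 8))) = (r/(7(r + 7))) + (1/((r + 7)(r + 8))).
Simplifying, S(r+1) = (r + 1)/(7(r + 8)) = (r+1)/(7((r+1) + 7)),
which is the closed form with n = r+1.
Hence, by induction on n, the claim holds for every n ≥ 1.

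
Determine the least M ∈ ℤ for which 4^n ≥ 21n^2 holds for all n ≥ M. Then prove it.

At n = 4: 256 < 336, so the inequality fails and M ≥ 5. We prove 4^n ≥ 21n^2 for all n ≥ 5.
Base case (n = 5): 4^n = 1024 and 21n^2 = 525, so 1024 ≥ 525.
Inductive step: suppose the statement holds for some m ≥ 5, so 4^m ≥ 21m^2.
Then 4^(m + 1) = 4·(4^m) ≥ 4·(21m^2).
Also, for m ≥ 5 we have 4·(21m^2) ≥ 21(m+1)^2, since 4 ≥ (1 + 1/m)^2 for all m ≥ 5.
Combining, 4^(m + 1) ≥ 21(m+1)^2.
This completes the induction.
Hence the smallest such M is 5.

M = 5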